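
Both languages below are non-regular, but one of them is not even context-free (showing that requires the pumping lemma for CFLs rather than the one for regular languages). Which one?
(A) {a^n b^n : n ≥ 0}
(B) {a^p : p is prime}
(B) {a^p : p is prime}

(B) {a^p : p is prime} requires the CFL pumping lemma.

- {a^n b^n : n ≥ 0} is context-free (but not regular)
  • Can be shown non-regular with the regular pumping lemma
  • After pumping, the number of a's and b's become unequal

- {a^p : p is prime} is NOT context-free
  • Requires the CFL pumping lemma to prove
  • The CFL pumping lemma also fails because prime gaps are unbounded

The CFL pumping lemma is "stronger" in that it can prove non-membership
in the larger class of context-free languages.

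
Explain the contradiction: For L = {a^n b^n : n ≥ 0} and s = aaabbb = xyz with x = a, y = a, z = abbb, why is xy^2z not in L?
xy²z = aaaabbb ∉ L

Pumping with i = 2 replaces y = a by y² = aa:
- Original: s = xyz = aaabbb; aaabbb = a^3 b^3 has equal counts (3 = 3), so it is in L
- Pumped: xy²z = a · aa · abbb = aaaabbb
- aaaabbb has 4 a's and 3 b's; 4 ≠ 3, so it is not in L

The pumping lemma would require xy²z ∈ L, so this decomposition yields a contradiction.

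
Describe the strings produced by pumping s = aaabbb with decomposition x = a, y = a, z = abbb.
{xy^i z : i ≥ 0} = {a^(2+i) b^3 : i ≥ 0} = {aabbb, aaabbb, aaaabbb, ...}

With x = a, y = a, z = abbb: Starting with aaabbb and pumping the second 'a', we get strings with 2+i a's followed by 3 b's for i = 0, 1, 2, ...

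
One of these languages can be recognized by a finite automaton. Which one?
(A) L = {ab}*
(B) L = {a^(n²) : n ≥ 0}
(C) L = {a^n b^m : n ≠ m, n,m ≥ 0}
(A) {ab}*

(A) L = {ab}* is regular.

This can be recognized by a finite automaton (DFA/NFA).
Regular expressions like {ab}* define regular languages.

The other choices are not regular:
- {a^(n²) : n ≥ 0}: After pumping, length is no longer a perfect square
- {a^n b^m : n ≠ m, n,m ≥ 0}: After pumping a's, we can make n = m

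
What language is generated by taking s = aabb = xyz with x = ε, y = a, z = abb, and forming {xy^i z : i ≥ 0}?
{xy^i z : i ≥ 0} = {a^(i+1) b^2 : i ≥ 0} = {abb, aabb, aaabb, ...}

With x = ε, y = a, z = abb: Starting with aabb and pumping the first 'a' (z = abb keeps the second 'a'), we get strings with i+1 a's followed by 2 b's for i = 0, 1, 2, ...; note bb is not produced because z always contributes one a.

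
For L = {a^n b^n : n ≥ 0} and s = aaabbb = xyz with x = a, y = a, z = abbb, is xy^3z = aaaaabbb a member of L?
No

xy³z = a · aaa · abbb = aaaaabbb.
aaaaabbb has 5 a's and 3 b's; 5 ≠ 3, so it is not in L.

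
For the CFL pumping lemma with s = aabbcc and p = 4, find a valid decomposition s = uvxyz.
u='a', v='a', x='bb', y='c', z='c'

For s = aabbcc with pumping length p = 4:

One valid decomposition:
- u = 'a'
- v = 'a'
- x = 'bb'
- y = 'c'
- z = 'c'

Verification:
- uvxyz = 'a' + 'a' + 'bb' + 'c' + 'c' = aabbcc ✓
- |vxy| = |'abbc'| = 4 ≤ 4 ✓
- |vy| = |'ac'| = 2 > 0 ✓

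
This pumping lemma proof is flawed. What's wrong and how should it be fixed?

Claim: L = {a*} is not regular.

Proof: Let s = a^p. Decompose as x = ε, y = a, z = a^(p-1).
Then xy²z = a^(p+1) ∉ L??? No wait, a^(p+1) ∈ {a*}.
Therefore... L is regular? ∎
Error: The proof attempts to show a*  is not regular, but a* IS regular!

Correction: a* is a regular language (recognized by a simple DFA with one accepting state and self-loop on 'a'). The pumping lemma can only prove non-regularity, not regularity. For regular languages, pumping always works.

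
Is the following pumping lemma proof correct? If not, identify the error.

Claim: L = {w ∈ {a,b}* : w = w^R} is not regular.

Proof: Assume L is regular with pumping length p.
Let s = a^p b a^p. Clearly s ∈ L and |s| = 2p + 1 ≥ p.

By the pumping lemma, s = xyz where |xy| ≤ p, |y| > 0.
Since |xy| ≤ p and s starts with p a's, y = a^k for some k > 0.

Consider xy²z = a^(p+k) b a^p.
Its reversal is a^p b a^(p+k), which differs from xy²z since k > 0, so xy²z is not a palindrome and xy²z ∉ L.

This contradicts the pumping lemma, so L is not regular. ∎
The proof is correct.

This proof is valid because:
1. s = a^p b a^p is in L and is chosen in terms of p, so |s| ≥ p holds for every p
2. The decomposition analysis is correct: |xy| ≤ p forces y to lie inside the leading a's
3. The contradiction is valid: a^(p+k) b a^p has more a's before the b than after it, so it is not a palindrome
4. The conclusion follows logically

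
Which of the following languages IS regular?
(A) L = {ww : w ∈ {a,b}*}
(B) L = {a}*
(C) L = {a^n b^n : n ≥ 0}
(B) {a}*

(B) L = {a}* is regular.

This can be recognized by a finite automaton (DFA/NFA).
Regular expressions like {a}* define regular languages.

The other choices are not regular:
- {a^n b^n : n ≥ 0}: After pumping, the number of a's and b's become unequal
- {ww : w ∈ {a,b}*}: After pumping, the two halves no longer match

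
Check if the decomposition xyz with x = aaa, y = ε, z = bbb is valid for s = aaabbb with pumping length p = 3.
Violated: |y| > 0

The decomposition x = aaa, y = ε, z = bbb for s = aaabbb with p = 3
violates the constraint: |y| > 0

|y| = 0, but the pumping lemma requires |y| > 0 (y must be non-empty).

Pumping lemma constraints:
1. xyz = s (decomposition is valid)
2. |xy| ≤ p
3. |y| > 0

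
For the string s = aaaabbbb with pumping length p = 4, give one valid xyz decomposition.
x = 'a', y = 'aaa', z = 'bbbb'

For s = aaaabbbb and p = 4, one valid decomposition is:
- x = 'a' (length 1)
- y = 'aaa' (length 3)
- z = 'bbbb' (length 4)

Verification:
- xyz = 'a' + 'aaa' + 'bbbb' = aaaabbbb ✓
- |xy| = 4 ≤ 4 ✓
- |y| = 3 > 0 ✓

All pumping lemma constraints are satisfied.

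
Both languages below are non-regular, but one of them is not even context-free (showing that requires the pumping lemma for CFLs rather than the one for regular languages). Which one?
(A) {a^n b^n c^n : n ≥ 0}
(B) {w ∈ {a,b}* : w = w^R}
(A) {a^n b^n c^n : n ≥ 0}

(A) {a^n b^n c^n : n ≥ 0} requires the CFL pumping lemma.

- {w ∈ {a,b}* : w = w^R} is context-free (but not regular)
  • Can be shown non-regular with the regular pumping lemma
  • After pumping, the string is no longer symmetric

- {a^n b^n c^n : n ≥ 0} is NOT context-free
  • Requires the CFL pumping lemma to prove
  • Cannot maintain three equal counts simultaneously

The CFL pumping lemma is "stronger" in that it can prove non-membership
in the larger class of context-free languages.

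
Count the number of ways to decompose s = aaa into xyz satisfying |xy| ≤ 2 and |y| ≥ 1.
3

For s = 'aaa' with pumping length p = 2:

Constraints: |xy| ≤ 2, |y| > 0

Valid decompositions (|xy| ≤ p, |y| ≥ 1):
  • x='', y='a', z='aa'
  • x='a', y='a', z='a'
  • x='', y='aa', z='a'

Total count: 3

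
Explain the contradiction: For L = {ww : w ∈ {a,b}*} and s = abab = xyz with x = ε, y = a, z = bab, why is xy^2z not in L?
xy²z = aabab ∉ L

Pumping with i = 2 replaces y = a by y² = aa:
- Original: s = xyz = abab; abab splits into halves ab · ab, which are equal, so it is in L (w = ab)
- Pumped: xy²z = ε · aa · bab = aabab
- aabab has odd length 5, so it cannot be written as ww and is not in L

The pumping lemma would require xy²z ∈ L, so this decomposition yields a contradiction.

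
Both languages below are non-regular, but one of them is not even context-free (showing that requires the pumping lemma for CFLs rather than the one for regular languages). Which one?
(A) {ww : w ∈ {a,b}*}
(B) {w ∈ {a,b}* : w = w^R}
(A) {ww : w ∈ {a,b}*}

(A) {ww : w ∈ {a,b}*} requires the CFL pumping lemma.

- {w ∈ {a,b}* : w = w^R} is context-free (but not regular)
  • Can be shown non-regular with the regular pumping lemma
  • After pumping, the string is no longer symmetric

- {ww : w ∈ {a,b}*} is NOT context-free
  • Requires the CFL pumping lemma to prove
  • Cannot verify equality of two arbitrary substrings

The CFL pumping lemma is "stronger" in that it can prove non-membership
in the larger class of context-free languages.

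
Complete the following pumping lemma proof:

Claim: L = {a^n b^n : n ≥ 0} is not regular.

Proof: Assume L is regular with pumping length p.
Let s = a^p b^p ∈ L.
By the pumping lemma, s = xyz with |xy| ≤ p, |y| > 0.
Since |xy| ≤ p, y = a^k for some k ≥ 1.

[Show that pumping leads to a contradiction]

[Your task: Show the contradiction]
Consider xy²z = a^(p+k) b^p.

Since k ≥ 1, we have p + k > p.
So xy²z has more a's than b's: (p+k) a's vs p b's.
This means xy²z ∉ L because a^n b^n requires equal counts.

This contradicts the pumping lemma which states xy²z ∈ L.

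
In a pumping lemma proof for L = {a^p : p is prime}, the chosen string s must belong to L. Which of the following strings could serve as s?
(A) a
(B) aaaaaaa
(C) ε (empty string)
(B) aaaaaaa

The pumping lemma is applied to a string s that lies in L, so first check membership of each option:
- (A) a has length 1, which is not prime, so it is not in L ✗
- (B) aaaaaaa has length 7, which is prime, so it is in L ✓
- (C) ε has length 0, which is not prime, so it is not in L ✗

Only (B) aaaaaaa is in L, so it is the only candidate that could play the role of s.
(In a complete proof one picks s in terms of the pumping length p so that |s| ≥ p is guaranteed; a fixed string like aaaaaaa illustrates the shape of such an s.)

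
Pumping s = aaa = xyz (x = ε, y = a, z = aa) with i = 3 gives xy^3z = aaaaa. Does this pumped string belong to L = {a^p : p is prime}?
Yes

xy³z = ε · aaa · aa = aaaaa.
aaaaa has length 5, which is prime, so it is in L.
(A single pumped string landing in L is not a contradiction by itself; a non-regularity proof needs some i for which xy^i z ∉ L, for every admissible decomposition.)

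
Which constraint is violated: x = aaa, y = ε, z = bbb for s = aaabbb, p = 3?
Violated: |y| > 0

The decomposition x = aaa, y = ε, z = bbb for s = aaabbb with p = 3
violates the constraint: |y| > 0

|y| = 0, but the pumping lemma requires |y| > 0 (y must be non-empty).

Pumping lemma constraints:
1. xyz = s (decomposition is valid)
2. |xy| ≤ p
3. |y| > 0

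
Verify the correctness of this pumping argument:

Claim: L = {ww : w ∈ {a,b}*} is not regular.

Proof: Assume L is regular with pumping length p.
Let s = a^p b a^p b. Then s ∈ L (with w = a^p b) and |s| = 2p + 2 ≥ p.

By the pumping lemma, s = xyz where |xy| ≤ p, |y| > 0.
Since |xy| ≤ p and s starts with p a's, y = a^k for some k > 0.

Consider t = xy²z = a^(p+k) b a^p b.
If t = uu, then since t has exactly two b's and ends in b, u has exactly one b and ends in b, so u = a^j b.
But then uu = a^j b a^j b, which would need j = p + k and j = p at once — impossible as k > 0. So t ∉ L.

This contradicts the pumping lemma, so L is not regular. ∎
The proof is correct.

This proof is valid because:
1. s = a^p b a^p b is in L and is chosen in terms of p, so |s| ≥ p holds for every p
2. The decomposition analysis is correct: |xy| ≤ p forces y to lie inside the leading a's
3. The contradiction is valid: the argument shows a^(p+k) b a^p b cannot be split into two equal halves
4. The conclusion follows logically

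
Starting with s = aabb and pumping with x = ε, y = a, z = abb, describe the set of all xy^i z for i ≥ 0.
{xy^i z : i ≥ 0} = {a^(i+1) b^2 : i ≥ 0} = {abb, aabb, aaabb, ...}

With x = ε, y = a, z = abb: Starting with aabb and pumping the first 'a' (z = abb keeps the second 'a'), we get strings with i+1 a's followed by 2 b's for i = 0, 1, 2, ...; note bb is not produced because z always contributes one a.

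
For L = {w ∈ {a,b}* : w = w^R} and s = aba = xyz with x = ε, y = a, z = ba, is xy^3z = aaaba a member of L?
No

xy³z = ε · aaa · ba = aaaba.
aaaba reversed is abaaa ≠ aaaba, so it is not a palindrome and is not in L.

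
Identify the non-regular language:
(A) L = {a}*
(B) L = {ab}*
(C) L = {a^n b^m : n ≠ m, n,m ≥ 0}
(C) {a^n b^m : n ≠ m, n,m ≥ 0}

(C) L = {a^n b^m : n ≠ m, n,m ≥ 0} is NOT regular.

The pumping lemma can be used to prove this:
After pumping a's, we can make n = m

The other languages are regular because they can be recognized by finite automata.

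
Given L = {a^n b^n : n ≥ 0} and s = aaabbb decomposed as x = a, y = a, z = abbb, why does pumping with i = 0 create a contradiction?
xy⁰z = aabbb ∉ L

Pumping with i = 0 replaces y = a by y⁰ = ε:
- Original: s = xyz = aaabbb; aaabbb = a^3 b^3 has equal counts (3 = 3), so it is in L
- Pumped: xy⁰z = a · ε · abbb = aabbb
- aabbb has 2 a's and 3 b's; 2 ≠ 3, so it is not in L

The pumping lemma would require xy⁰z ∈ L, so this decomposition yields a contradiction.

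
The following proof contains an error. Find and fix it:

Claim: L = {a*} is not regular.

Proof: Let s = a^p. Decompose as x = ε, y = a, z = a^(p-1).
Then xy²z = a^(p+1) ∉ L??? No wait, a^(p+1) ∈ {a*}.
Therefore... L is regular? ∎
Error: The proof attempts to show a*  is not regular, but a* IS regular!

Correction: a* is a regular language (recognized by a simple DFA with one accepting state and self-loop on 'a'). The pumping lemma can only prove non-regularity, not regularity. For regular languages, pumping always works.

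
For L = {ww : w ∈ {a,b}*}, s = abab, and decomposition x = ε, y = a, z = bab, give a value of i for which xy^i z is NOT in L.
i = 2

xy²z = ε · aa · bab = aabab; aabab has odd length 5, so it cannot be written as ww and is not in L.
(Other choices also work, e.g. i = 0, 3; only i = 1 is guaranteed to stay in L since xy¹z = s.)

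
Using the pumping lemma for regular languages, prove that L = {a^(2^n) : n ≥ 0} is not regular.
Assume for contradiction that L is regular, and let p ≥ 1 be the pumping length given by the pumping lemma.
Choose s = a^(2^p). Then s ∈ L and |s| = 2^p ≥ p.
By the pumping lemma, s = xyz for some x, y, z with |xy| ≤ p, |y| ≥ 1, and xy^i z ∈ L for every i ≥ 0.
Here y = a^k for some k with 1 ≤ k ≤ |xy| ≤ p, and p < 2^p.

Take i = 2: |xy²z| = 2^p + k.
Now 2^p < 2^p + k ≤ 2^p + p < 2^p + 2^p = 2^(p+1).
So |xy²z| lies strictly between the consecutive powers of two 2^p and 2^(p+1), hence is not a power of 2, and xy²z ∉ L.

This contradicts the pumping lemma, which requires xy^i z ∈ L for all i ≥ 0.
Hence L = {a^(2^n) : n ≥ 0} is not regular. ∎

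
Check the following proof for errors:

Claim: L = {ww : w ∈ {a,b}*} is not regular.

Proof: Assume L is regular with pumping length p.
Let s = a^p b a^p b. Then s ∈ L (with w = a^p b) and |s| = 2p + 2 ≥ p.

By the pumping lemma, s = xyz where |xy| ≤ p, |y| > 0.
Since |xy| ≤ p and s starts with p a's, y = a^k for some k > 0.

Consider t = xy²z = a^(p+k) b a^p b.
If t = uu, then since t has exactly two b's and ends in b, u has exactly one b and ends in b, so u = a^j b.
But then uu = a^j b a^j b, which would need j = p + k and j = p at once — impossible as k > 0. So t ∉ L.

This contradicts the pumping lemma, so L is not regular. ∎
The proof is correct.

This proof is valid because:
1. s = a^p b a^p b is in L and is chosen in terms of p, so |s| ≥ p holds for every p
2. The decomposition analysis is correct: |xy| ≤ p forces y to lie inside the leading a's
3. The contradiction is valid: the argument shows a^(p+k) b a^p b cannot be split into two equal halves
4. The conclusion follows logically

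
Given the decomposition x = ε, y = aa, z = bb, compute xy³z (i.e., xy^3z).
aaaaaabb

Given x = '', y = 'aa', z = 'bb' and i = 3:

xy^3z = x + y·y·...·y (3 times) + z
       = '' + 'aa'^3 + 'bb'
       = '' + 'aaaaaa' + 'bb'
       = 'aaaaaabb'

The pumped string is 'aaaaaabb' with length 8.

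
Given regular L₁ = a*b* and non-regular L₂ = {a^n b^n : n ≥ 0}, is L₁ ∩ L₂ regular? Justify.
No — L₁ ∩ L₂ is not regular.

Every string a^n b^n already lies in a*b*, so L₁ ∩ L₂ = {a^n b^n : n ≥ 0} = L₂ itself, which is the standard non-regular language (pump s = a^p b^p).

Note that the bare facts "L₁ regular, L₂ non-regular" do not settle the question by themselves: the closure of regular languages under ∪, ∩, complement and difference applies only when BOTH operands are regular. With a non-regular operand the result can come out regular or non-regular depending on the specific languages, so one has to work out L₁ ∩ L₂ for this particular pair, as above.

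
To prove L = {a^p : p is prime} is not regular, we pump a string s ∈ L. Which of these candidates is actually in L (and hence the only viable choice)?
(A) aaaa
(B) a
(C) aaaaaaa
(C) aaaaaaa

The pumping lemma is applied to a string s that lies in L, so first check membership of each option:
- (A) aaaa has length 4 = 2 × 2, which is not prime, so it is not in L ✗
- (B) a has length 1, which is not prime, so it is not in L ✗
- (C) aaaaaaa has length 7, which is prime, so it is in L ✓

Only (C) aaaaaaa is in L, so it is the only candidate that could play the role of s.
(In a complete proof one picks s in terms of the pumping length p so that |s| ≥ p is guaranteed; a fixed string like aaaaaaa illustrates the shape of such an s.)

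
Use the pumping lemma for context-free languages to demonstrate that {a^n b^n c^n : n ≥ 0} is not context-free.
Assume for contradiction that L is context-free, and let p ≥ 1 be the pumping length given by the pumping lemma for CFLs.
Choose s = a^p b^p c^p. Then s ∈ L and |s| = 3p ≥ p.
By the CFL pumping lemma, s = uvxyz for some u, v, x, y, z with |vxy| ≤ p, |vy| ≥ 1, and uv^i xy^i z ∈ L for every i ≥ 0.

Because |vxy| ≤ p, the window vxy cannot contain both an a and a c: any substring of s containing both must include the entire block b^p plus at least one a and one c, so it has length ≥ p + 2 > p.
Hence at least one of the letters a, c does not occur in vy at all.

Take i = 0: the string uxz is obtained from s by deleting |vy| ≥ 1 symbols, so |uxz| = 3p − |vy| < 3p.
But the letter (a or c) that does not occur in vy still occurs exactly p times in uxz. Every string of L with exactly p copies of some letter is a^p b^p c^p, of length 3p. Since |uxz| < 3p, uxz ∉ L.

This contradicts the CFL pumping lemma, which requires uv^i xy^i z ∈ L for all i ≥ 0.
Hence L = {a^n b^n c^n : n ≥ 0} is not context-free. ∎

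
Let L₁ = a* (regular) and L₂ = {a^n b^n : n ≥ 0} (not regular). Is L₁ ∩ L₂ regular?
Yes — L₁ ∩ L₂ is regular.

A string of a* contains no b's, and the only string of {a^n b^n} with no b's is ε (n = 0). So L₁ ∩ L₂ = {ε}, a finite language, which is regular.

Note that the bare facts "L₁ regular, L₂ non-regular" do not settle the question by themselves: the closure of regular languages under ∪, ∩, complement and difference applies only when BOTH operands are regular. With a non-regular operand the result can come out regular or non-regular depending on the specific languages, so one has to work out L₁ ∩ L₂ for this particular pair, as above.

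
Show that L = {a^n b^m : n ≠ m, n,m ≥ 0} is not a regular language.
Assume for contradiction that L is regular, and let p ≥ 1 be the pumping length given by the pumping lemma.
Choose s = a^p b^(p + p!). Then s ∈ L because p ≠ p + p! (as p! ≥ 1), and |s| ≥ p.
By the pumping lemma, s = xyz for some x, y, z with |xy| ≤ p, |y| ≥ 1, and xy^i z ∈ L for every i ≥ 0.
Since |xy| ≤ p and the first p symbols of s are all a's, y = a^k for some k with 1 ≤ k ≤ p.
For every i ≥ 0, xy^i z = a^(p + (i − 1)k) b^(p + p!).

Because 1 ≤ k ≤ p, k divides p!. Let t = p!/k (a positive integer) and take i = t + 1.
Then the number of a's is p + tk = p + p!, which equals the number of b's.
So xy^(t+1) z = a^(p + p!) b^(p + p!) has equally many a's and b's and is NOT in L.

This contradicts the pumping lemma, which requires xy^i z ∈ L for all i ≥ 0.
Hence L = {a^n b^m : n ≠ m, n,m ≥ 0} is not regular. ∎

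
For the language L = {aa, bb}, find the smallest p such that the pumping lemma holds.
p = 3

For a finite language L, the pumping lemma holds vacuously if p > max|s| for s ∈ L.

The longest string in L = {aa, bb} has length 2.
If p = 3, then no string s ∈ L has |s| ≥ p, so the condition is vacuously true.

The minimum pumping length is p = 3.

Why no smaller p works: for any p ≤ 2, the longest string s ∈ L has |s| = 2 ≥ p, so it would
have to be pumpable; but pumping up (i = 2, 3, ...) produces ever longer strings, which cannot all lie in the
finite language L. So the pumping property fails for every p ≤ 2.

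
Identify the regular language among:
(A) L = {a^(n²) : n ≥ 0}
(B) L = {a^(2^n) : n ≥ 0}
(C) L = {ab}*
(C) {ab}*

(C) L = {ab}* is regular.

This can be recognized by a finite automaton (DFA/NFA).
Regular expressions like {ab}* define regular languages.

The other choices are not regular:
- {a^(n²) : n ≥ 0}: After pumping, length is no longer a perfect square
- {a^(2^n) : n ≥ 0}: After pumping, length is no longer a power of 2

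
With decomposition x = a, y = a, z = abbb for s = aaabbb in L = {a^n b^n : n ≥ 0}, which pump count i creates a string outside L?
i = 3

xy³z = a · aaa · abbb = aaaaabbb; aaaaabbb has 5 a's and 3 b's; 5 ≠ 3, so it is not in L.
(Other choices also work, e.g. i = 0, 2; only i = 1 is guaranteed to stay in L since xy¹z = s.)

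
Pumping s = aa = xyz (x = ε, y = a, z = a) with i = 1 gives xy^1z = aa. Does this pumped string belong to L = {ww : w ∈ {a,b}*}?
Yes

xy¹z = ε · a · a = aa.
aa splits into halves a · a, which are equal, so it is in L (w = a).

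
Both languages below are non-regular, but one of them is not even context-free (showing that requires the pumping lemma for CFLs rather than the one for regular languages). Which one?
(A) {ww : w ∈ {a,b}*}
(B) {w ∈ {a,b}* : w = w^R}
(A) {ww : w ∈ {a,b}*}

(A) {ww : w ∈ {a,b}*} requires the CFL pumping lemma.

- {w ∈ {a,b}* : w = w^R} is context-free (but not regular)
  • Can be shown non-regular with the regular pumping lemma
  • After pumping, the string is no longer symmetric

- {ww : w ∈ {a,b}*} is NOT context-free
  • Requires the CFL pumping lemma to prove
  • Even a PDA cannot compare two arbitrary halves symbol by symbol; CFL pumping on a^p b^p a^p b^p fails

The CFL pumping lemma is "stronger" in that it can prove non-membership
in the larger class of context-free languages.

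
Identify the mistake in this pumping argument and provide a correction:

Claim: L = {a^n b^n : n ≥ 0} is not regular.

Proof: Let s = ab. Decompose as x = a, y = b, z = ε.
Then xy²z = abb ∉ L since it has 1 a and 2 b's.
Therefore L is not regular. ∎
Error: The string s = ab might be shorter than the pumping length p.

Correction: Choose s = a^p b^p to ensure |s| ≥ p. Also, the decomposition is wrong: with |xy| ≤ p, y cannot include b's when s starts with p a's.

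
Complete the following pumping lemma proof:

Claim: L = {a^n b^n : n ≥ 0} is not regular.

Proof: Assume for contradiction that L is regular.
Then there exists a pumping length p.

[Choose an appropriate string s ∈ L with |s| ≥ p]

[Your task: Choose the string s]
s = a^p b^p

This string is in L (has equal a's and b's) and has length 2p ≥ p.
Any decomposition xyz with |xy| ≤ p means y consists only of a's,
so pumping will unbalance the counts.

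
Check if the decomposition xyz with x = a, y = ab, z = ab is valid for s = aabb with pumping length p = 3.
Violated: xyz = s

The decomposition x = a, y = ab, z = ab for s = aabb with p = 3
violates the constraint: xyz = s

xyz = 'a' + 'ab' + 'ab' = 'aabab' ≠ 'aabb' = s. The decomposition doesn't reconstruct s.

Pumping lemma constraints:
1. xyz = s (decomposition is valid)
2. |xy| ≤ p
3. |y| > 0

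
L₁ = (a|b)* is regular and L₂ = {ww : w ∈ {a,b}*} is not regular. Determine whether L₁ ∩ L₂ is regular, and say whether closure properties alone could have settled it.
No — L₁ ∩ L₂ is not regular.

(a|b)* is all strings over {a,b}, so L₁ ∩ L₂ = {ww : w ∈ {a,b}*} = L₂ itself, which is not regular (pump s = a^p b a^p b).

Note that the bare facts "L₁ regular, L₂ non-regular" do not settle the question by themselves: the closure of regular languages under ∪, ∩, complement and difference applies only when BOTH operands are regular. With a non-regular operand the result can come out regular or non-regular depending on the specific languages, so one has to work out L₁ ∩ L₂ for this particular pair, as above.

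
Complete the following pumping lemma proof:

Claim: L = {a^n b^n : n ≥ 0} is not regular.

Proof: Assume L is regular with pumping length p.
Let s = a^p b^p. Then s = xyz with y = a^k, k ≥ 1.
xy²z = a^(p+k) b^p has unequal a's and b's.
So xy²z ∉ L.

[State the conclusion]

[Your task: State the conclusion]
This contradicts the pumping lemma for regular languages,
which guarantees xy^i z ∈ L for all i ≥ 0.

Since our assumption that L is regular leads to a contradiction,
we conclude that L = {a^n b^n : n ≥ 0} is NOT regular. ∎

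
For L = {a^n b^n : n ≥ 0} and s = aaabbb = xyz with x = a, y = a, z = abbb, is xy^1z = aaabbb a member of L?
Yes

xy¹z = a · a · abbb = aaabbb.
aaabbb = a^3 b^3 has equal counts (3 = 3), so it is in L.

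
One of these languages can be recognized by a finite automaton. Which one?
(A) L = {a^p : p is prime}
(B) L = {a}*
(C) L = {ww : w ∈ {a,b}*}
(B) {a}*

(B) L = {a}* is regular.

This can be recognized by a finite automaton (DFA/NFA).
Regular expressions like {a}* define regular languages.

The other choices are not regular:
- {ww : w ∈ {a,b}*}: After pumping, the two halves no longer match
- {a^p : p is prime}: After pumping, the length becomes composite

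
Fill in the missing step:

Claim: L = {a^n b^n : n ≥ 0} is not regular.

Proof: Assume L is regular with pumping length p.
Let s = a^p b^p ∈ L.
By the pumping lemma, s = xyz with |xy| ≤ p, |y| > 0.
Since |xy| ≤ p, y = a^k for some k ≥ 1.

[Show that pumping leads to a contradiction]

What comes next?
Consider xy²z = a^(p+k) b^p.

Since k ≥ 1, we have p + k > p.
So xy²z has more a's than b's: (p+k) a's vs p b's.
This means xy²z ∉ L because a^n b^n requires equal counts.

This contradicts the pumping lemma which states xy²z ∈ L.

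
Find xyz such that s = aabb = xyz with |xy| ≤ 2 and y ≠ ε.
x = '', y = 'aa', z = 'bb'

For s = aabb and p = 2, one valid decomposition is:
- x = '' (length 0)
- y = 'aa' (length 2)
- z = 'bb' (length 2)

Verification:
- xyz = '' + 'aa' + 'bb' = aabb ✓
- |xy| = 2 ≤ 2 ✓
- |y| = 2 > 0 ✓

All pumping lemma constraints are satisfied.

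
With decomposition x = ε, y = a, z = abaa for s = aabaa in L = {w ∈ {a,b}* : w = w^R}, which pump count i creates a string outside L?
i = 0

xy⁰z = ε · ε · abaa = abaa; abaa reversed is aaba ≠ abaa, so it is not a palindrome and is not in L.
(Other choices also work, e.g. i = 2, 3; only i = 1 is guaranteed to stay in L since xy¹z = s.)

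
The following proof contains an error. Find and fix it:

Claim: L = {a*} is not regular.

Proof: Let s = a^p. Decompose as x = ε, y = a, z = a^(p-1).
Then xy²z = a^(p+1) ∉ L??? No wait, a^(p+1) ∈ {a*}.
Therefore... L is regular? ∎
Error: The proof attempts to show a*  is not regular, but a* IS regular!

Correction: a* is a regular language (recognized by a simple DFA with one accepting state and self-loop on 'a'). The pumping lemma can only prove non-regularity, not regularity. For regular languages, pumping always works.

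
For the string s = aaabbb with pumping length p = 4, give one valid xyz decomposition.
x = 'a', y = 'aab', z = 'bb'

For s = aaabbb and p = 4, one valid decomposition is:
- x = 'a' (length 1)
- y = 'aab' (length 3)
- z = 'bb' (length 2)

Verification:
- xyz = 'a' + 'aab' + 'bb' = aaabbb ✓
- |xy| = 4 ≤ 4 ✓
- |y| = 3 > 0 ✓

All pumping lemma constraints are satisfied.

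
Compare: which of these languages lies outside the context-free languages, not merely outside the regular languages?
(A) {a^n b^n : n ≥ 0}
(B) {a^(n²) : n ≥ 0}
(B) {a^(n²) : n ≥ 0}

(B) {a^(n²) : n ≥ 0} requires the CFL pumping lemma.

- {a^n b^n : n ≥ 0} is context-free (but not regular)
  • Can be shown non-regular with the regular pumping lemma
  • After pumping, the number of a's and b's become unequal

- {a^(n²) : n ≥ 0} is NOT context-free
  • Requires the CFL pumping lemma to prove
  • Gaps between squares grow unboundedly

The CFL pumping lemma is "stronger" in that it can prove non-membership
in the larger class of context-free languages.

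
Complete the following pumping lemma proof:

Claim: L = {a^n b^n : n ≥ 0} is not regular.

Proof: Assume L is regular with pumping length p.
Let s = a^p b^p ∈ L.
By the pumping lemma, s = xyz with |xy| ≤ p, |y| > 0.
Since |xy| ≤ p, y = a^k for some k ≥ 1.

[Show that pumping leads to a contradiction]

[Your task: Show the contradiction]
Consider xy²z = a^(p+k) b^p.

Since k ≥ 1, we have p + k > p.
So xy²z has more a's than b's: (p+k) a's vs p b's.
This means xy²z ∉ L because a^n b^n requires equal counts.

This contradicts the pumping lemma which states xy²z ∈ L.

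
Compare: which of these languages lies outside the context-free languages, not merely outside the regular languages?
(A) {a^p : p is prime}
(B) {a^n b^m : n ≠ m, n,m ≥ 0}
(A) {a^p : p is prime}

(A) {a^p : p is prime} requires the CFL pumping lemma.

- {a^n b^m : n ≠ m, n,m ≥ 0} is context-free (but not regular)
  • Can be shown non-regular with the regular pumping lemma
  • After pumping a's, we can make n = m

- {a^p : p is prime} is NOT context-free
  • Requires the CFL pumping lemma to prove
  • The CFL pumping lemma also fails because prime gaps are unbounded

The CFL pumping lemma is "stronger" in that it can prove non-membership
in the larger class of context-free languages.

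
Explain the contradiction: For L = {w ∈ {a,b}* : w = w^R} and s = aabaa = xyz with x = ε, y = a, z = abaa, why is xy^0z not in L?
xy⁰z = abaa ∉ L

Pumping with i = 0 replaces y = a by y⁰ = ε:
- Original: s = xyz = aabaa; aabaa reversed is aabaa, the same string, so it is a palindrome and is in L
- Pumped: xy⁰z = ε · ε · abaa = abaa
- abaa reversed is aaba ≠ abaa, so it is not a palindrome and is not in L

The pumping lemma would require xy⁰z ∈ L, so this decomposition yields a contradiction.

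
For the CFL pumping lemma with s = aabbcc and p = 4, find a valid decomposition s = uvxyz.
u='a', v='a', x='bb', y='c', z='c'

For s = aabbcc with pumping length p = 4:

One valid decomposition:
- u = 'a'
- v = 'a'
- x = 'bb'
- y = 'c'
- z = 'c'

Verification:
- uvxyz = 'a' + 'a' + 'bb' + 'c' + 'c' = aabbcc ✓
- |vxy| = |'abbc'| = 4 ≤ 4 ✓
- |vy| = |'ac'| = 2 > 0 ✓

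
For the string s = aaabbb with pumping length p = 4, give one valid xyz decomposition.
x = 'a', y = 'a', z = 'abbb'

For s = aaabbb and p = 4, one valid decomposition is:
- x = 'a' (length 1)
- y = 'a' (length 1)
- z = 'abbb' (length 4)

Verification:
- xyz = 'a' + 'a' + 'abbb' = aaabbb ✓
- |xy| = 2 ≤ 4 ✓
- |y| = 1 > 0 ✓

All pumping lemma constraints are satisfied.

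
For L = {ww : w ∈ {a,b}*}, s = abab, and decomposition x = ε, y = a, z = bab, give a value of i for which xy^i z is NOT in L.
i = 2

xy²z = ε · aa · bab = aabab; aabab has odd length 5, so it cannot be written as ww and is not in L.
(Other choices also work, e.g. i = 0, 3; only i = 1 is guaranteed to stay in L since xy¹z = s.)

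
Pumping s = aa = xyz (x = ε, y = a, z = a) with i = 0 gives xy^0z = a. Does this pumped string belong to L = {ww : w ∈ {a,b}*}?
No

xy⁰z = ε · ε · a = a.
a has odd length 1, so it cannot be written as ww and is not in L.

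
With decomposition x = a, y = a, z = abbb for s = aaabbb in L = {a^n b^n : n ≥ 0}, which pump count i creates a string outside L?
i = 0

xy⁰z = a · ε · abbb = aabbb; aabbb has 2 a's and 3 b's; 2 ≠ 3, so it is not in L.
(Other choices also work, e.g. i = 2, 3; only i = 1 is guaranteed to stay in L since xy¹z = s.)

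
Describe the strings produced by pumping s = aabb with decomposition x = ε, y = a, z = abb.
{xy^i z : i ≥ 0} = {a^(i+1) b^2 : i ≥ 0} = {abb, aabb, aaabb, ...}

With x = ε, y = a, z = abb: Starting with aabb and pumping the first 'a' (z = abb keeps the second 'a'), we get strings with i+1 a's followed by 2 b's for i = 0, 1, 2, ...; note bb is not produced because z always contributes one a.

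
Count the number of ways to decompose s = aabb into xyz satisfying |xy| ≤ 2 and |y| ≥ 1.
3

For s = 'aabb' with pumping length p = 2:

Constraints: |xy| ≤ 2, |y| > 0

Valid decompositions (|xy| ≤ p, |y| ≥ 1):
  • x='', y='a', z='abb'
  • x='a', y='a', z='bb'
  • x='', y='aa', z='bb'

Total count: 3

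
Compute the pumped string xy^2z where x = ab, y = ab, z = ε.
ababab

Given x = 'ab', y = 'ab', z = '' and i = 2:

xy^2z = x + y·y·...·y (2 times) + z
       = 'ab' + 'ab'^2 + ''
       = 'ab' + 'abab' + ''
       = 'ababab'

The pumped string is 'ababab' with length 6.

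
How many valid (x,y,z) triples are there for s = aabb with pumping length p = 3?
6

For s = 'aabb' with pumping length p = 3:

Constraints: |xy| ≤ 3, |y| > 0

Valid decompositions (|xy| ≤ p, |y| ≥ 1):
  • x='', y='a', z='abb'
  • x='a', y='a', z='bb'
  • x='', y='aa', z='bb'
  • x='aa', y='b', z='b'
  • x='a', y='ab', z='b'
  • x='', y='aab', z='b'

Total count: 6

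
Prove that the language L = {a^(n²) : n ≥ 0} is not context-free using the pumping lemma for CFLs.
Assume for contradiction that L is context-free, and let p ≥ 1 be the pumping length given by the pumping lemma for CFLs.
Choose s = a^(p²). Then s ∈ L and |s| = p² ≥ p.
By the CFL pumping lemma, s = uvxyz for some u, v, x, y, z with |vxy| ≤ p, |vy| ≥ 1, and uv^i xy^i z ∈ L for every i ≥ 0.
All symbols are a's, so only lengths matter: let k = |vy|, with 1 ≤ k ≤ |vxy| ≤ p.

Take i = 2: |uv²xy²z| = p² + k, and p² < p² + k ≤ p² + p < (p + 1)².
So the length lies strictly between consecutive squares and is not a perfect square; uv²xy²z ∉ L.

This contradicts the CFL pumping lemma, which requires uv^i xy^i z ∈ L for all i ≥ 0.
Hence L = {a^(n²) : n ≥ 0} is not context-free. ∎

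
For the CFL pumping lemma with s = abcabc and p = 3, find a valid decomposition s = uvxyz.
u='ab', v='c', x='a', y='b', z='c'

For s = abcabc with pumping length p = 3:

One valid decomposition:
- u = 'ab'
- v = 'c'
- x = 'a'
- y = 'b'
- z = 'c'

Verification:
- uvxyz = 'ab' + 'c' + 'a' + 'b' + 'c' = abcabc ✓
- |vxy| = |'cab'| = 3 ≤ 3 ✓
- |vy| = |'cb'| = 2 > 0 ✓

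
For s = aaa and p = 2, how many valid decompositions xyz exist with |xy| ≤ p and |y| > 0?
3

For s = 'aaa' with pumping length p = 2:

Constraints: |xy| ≤ 2, |y| > 0

Valid decompositions (|xy| ≤ p, |y| ≥ 1):
  • x='', y='a', z='aa'
  • x='a', y='a', z='a'
  • x='', y='aa', z='a'

Total count: 3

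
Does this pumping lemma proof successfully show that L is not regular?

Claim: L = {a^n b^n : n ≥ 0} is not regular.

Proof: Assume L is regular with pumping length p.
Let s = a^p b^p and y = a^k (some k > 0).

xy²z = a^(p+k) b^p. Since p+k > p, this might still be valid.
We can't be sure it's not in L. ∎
The proof is INCORRECT.

Error: The conclusion is wrong.
xy²z = a^(p+k) b^p is definitely NOT in L because the number of a's (p+k) ≠ number of b's (p).
The proof incorrectly doubts what is actually a valid contradiction.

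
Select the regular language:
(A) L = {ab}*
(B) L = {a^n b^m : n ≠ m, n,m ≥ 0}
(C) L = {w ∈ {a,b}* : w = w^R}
(A) {ab}*

(A) L = {ab}* is regular.

This can be recognized by a finite automaton (DFA/NFA).
Regular expressions like {ab}* define regular languages.

The other choices are not regular:
- {a^n b^m : n ≠ m, n,m ≥ 0}: After pumping a's, we can make n = m
- {w ∈ {a,b}* : w = w^R}: After pumping, the string is no longer symmetric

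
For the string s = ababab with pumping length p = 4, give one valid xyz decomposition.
x = '', y = 'abab', z = 'ab'

For s = ababab and p = 4, one valid decomposition is:
- x = '' (length 0)
- y = 'abab' (length 4)
- z = 'ab' (length 2)

Verification:
- xyz = '' + 'abab' + 'ab' = ababab ✓
- |xy| = 4 ≤ 4 ✓
- |y| = 4 > 0 ✓

All pumping lemma constraints are satisfied.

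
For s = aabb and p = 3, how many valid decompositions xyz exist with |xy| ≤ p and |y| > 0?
6

For s = 'aabb' with pumping length p = 3:

Constraints: |xy| ≤ 3, |y| > 0

Valid decompositions (|xy| ≤ p, |y| ≥ 1):
  • x='', y='a', z='abb'
  • x='a', y='a', z='bb'
  • x='', y='aa', z='bb'
  • x='aa', y='b', z='b'
  • x='a', y='ab', z='b'
  • x='', y='aab', z='b'

Total count: 6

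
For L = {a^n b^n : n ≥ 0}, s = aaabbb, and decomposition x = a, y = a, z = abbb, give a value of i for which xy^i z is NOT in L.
i = 3

xy³z = a · aaa · abbb = aaaaabbb; aaaaabbb has 5 a's and 3 b's; 5 ≠ 3, so it is not in L.
(Other choices also work, e.g. i = 0, 2; only i = 1 is guaranteed to stay in L since xy¹z = s.)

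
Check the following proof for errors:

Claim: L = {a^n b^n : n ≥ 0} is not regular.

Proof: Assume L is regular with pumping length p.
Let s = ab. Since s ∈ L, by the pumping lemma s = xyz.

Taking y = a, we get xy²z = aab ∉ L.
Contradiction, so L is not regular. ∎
The proof is INCORRECT.

Error: The string s = ab may be shorter than p.
The pumping lemma only applies to strings with |s| ≥ p, and p is not under our control.
We must choose s in terms of p, e.g. s = a^p b^p, to ensure |s| ≥ p.
(The proof also fixes one particular y; a valid argument must handle every decomposition with |xy| ≤ p and |y| ≥ 1 — for s = a^p b^p this forces y = a^k, and then xy²z = a^(p+k) b^p ∉ L.)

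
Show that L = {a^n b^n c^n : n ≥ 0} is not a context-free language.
Assume for contradiction that L is context-free, and let p ≥ 1 be the pumping length given by the pumping lemma for CFLs.
Choose s = a^p b^p c^p. Then s ∈ L and |s| = 3p ≥ p.
By the CFL pumping lemma, s = uvxyz for some u, v, x, y, z with |vxy| ≤ p, |vy| ≥ 1, and uv^i xy^i z ∈ L for every i ≥ 0.

Because |vxy| ≤ p, the window vxy cannot contain both an a and a c: any substring of s containing both must include the entire block b^p plus at least one a and one c, so it has length ≥ p + 2 > p.
Hence at least one of the letters a, c does not occur in vy at all.

Take i = 0: the string uxz is obtained from s by deleting |vy| ≥ 1 symbols, so |uxz| = 3p − |vy| < 3p.
But the letter (a or c) that does not occur in vy still occurs exactly p times in uxz. Every string of L with exactly p copies of some letter is a^p b^p c^p, of length 3p. Since |uxz| < 3p, uxz ∉ L.

This contradicts the CFL pumping lemma, which requires uv^i xy^i z ∈ L for all i ≥ 0.
Hence L = {a^n b^n c^n : n ≥ 0} is not context-free. ∎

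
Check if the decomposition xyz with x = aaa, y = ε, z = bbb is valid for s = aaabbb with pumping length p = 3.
Violated: |y| > 0

The decomposition x = aaa, y = ε, z = bbb for s = aaabbb with p = 3
violates the constraint: |y| > 0

|y| = 0, but the pumping lemma requires |y| > 0 (y must be non-empty).

Pumping lemma constraints:
1. xyz = s (decomposition is valid)
2. |xy| ≤ p
3. |y| > 0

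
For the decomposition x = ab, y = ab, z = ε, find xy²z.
ababab

Given x = 'ab', y = 'ab', z = '' and i = 2:

xy^2z = x + y·y·...·y (2 times) + z
       = 'ab' + 'ab'^2 + ''
       = 'ab' + 'abab' + ''
       = 'ababab'

The pumped string is 'ababab' with length 6.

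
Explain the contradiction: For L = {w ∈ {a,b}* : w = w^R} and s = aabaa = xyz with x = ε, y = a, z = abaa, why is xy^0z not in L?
xy⁰z = abaa ∉ L

Pumping with i = 0 replaces y = a by y⁰ = ε:
- Original: s = xyz = aabaa; aabaa reversed is aabaa, the same string, so it is a palindrome and is in L
- Pumped: xy⁰z = ε · ε · abaa = abaa
- abaa reversed is aaba ≠ abaa, so it is not a palindrome and is not in L

The pumping lemma would require xy⁰z ∈ L, so this decomposition yields a contradiction.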